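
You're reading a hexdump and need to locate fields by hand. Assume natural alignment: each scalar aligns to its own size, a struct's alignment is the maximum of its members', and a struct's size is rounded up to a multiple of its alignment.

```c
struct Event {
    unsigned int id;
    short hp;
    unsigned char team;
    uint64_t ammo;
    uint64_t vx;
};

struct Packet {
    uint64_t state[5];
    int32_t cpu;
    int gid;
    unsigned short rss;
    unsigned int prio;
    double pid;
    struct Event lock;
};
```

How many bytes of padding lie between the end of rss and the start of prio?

Event: id at 0 (size 4, align 4) → ends 4; hp at 4 (size 2, align 2) → ends 6; team at 6 (size 1, align 1) → ends 7; pad 1 to align 8 for ammo; ammo at 8 (size 8, align 8) → ends 16; vx at 16 (size 8, align 8) → ends 24; total 24 bytes, alignment 8
state at 0 (size 40, align 8) → ends 40
cpu at 40 (size 4, align 4) → ends 44
gid at 44 (size 4, align 4) → ends 48
rss at 48 (size 2, align 2) → ends 50
pad 2 to align 4 for prio
prio at 52 (size 4, align 4) → ends 56

2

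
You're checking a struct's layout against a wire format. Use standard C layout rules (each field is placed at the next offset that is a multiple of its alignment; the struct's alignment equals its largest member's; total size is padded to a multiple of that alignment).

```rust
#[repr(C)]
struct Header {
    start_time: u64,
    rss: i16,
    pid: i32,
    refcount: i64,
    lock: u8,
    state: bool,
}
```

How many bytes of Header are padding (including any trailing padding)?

8

0..8  start_time  (8B, 8-aligned)
8..10  rss  (2B, 2-aligned)
10..12  -- padding (2B)
12..16  pid  (4B, 4-aligned)
16..24  refcount  (8B, 8-aligned)
24..25  lock  (1B, 1-aligned)
25..26  state  (1B, 1-aligned)
26..32  -- tail padding (6B)
sizeof = 32, alignof = 8
data bytes 24, size 32 → padding 8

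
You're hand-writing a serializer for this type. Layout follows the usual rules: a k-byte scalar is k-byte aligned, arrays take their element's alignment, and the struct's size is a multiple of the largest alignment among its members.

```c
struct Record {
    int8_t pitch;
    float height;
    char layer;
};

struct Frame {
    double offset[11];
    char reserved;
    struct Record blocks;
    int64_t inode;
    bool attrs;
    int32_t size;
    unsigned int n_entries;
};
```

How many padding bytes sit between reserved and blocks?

Record: pitch at 0 (size 1, align 1) → ends 1; pad 3 to align 4 for height; height at 4 (size 4, align 4) → ends 8; layer at 8 (size 1, align 1) → ends 9; tail pad 3 to reach multiple of 4; total 12 bytes, alignment 4
offset at 0 (size 88, align 8) → ends 88
reserved at 88 (size 1, align 1) → ends 89
pad 3 to align 4 for blocks
blocks at 92 (size 12, align 4) → ends 104

3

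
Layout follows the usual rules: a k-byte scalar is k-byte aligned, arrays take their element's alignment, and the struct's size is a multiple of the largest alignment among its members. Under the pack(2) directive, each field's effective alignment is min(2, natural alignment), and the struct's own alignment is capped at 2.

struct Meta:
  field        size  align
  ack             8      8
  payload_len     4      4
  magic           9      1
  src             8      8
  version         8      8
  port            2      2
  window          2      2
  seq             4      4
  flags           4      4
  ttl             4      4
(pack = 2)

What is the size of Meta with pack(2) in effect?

@0: ack [8B, align 2] → 8
@8: payload_len [4B, align 2] → 12
@12: magic [9B, align 1] → 21
+1 pad (align 2)
@22: src [8B, align 2] → 30
@30: version [8B, align 2] → 38
@38: port [2B, align 2] → 40
@40: window [2B, align 2] → 42
@42: seq [4B, align 2] → 46
@46: flags [4B, align 2] → 50
@50: ttl [4B, align 2] → 54
size 54, align 2

54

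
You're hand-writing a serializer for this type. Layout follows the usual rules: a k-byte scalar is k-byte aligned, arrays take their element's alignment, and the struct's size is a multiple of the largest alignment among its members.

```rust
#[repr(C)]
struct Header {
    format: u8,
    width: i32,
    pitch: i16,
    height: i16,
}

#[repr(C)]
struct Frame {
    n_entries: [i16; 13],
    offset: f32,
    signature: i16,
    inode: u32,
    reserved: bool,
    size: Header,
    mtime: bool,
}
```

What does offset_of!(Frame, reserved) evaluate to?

Header: format at 0 (size 1, align 1) → ends 1; pad 3 to align 4 for width; width at 4 (size 4, align 4) → ends 8; pitch at 8 (size 2, align 2) → ends 10; height at 10 (size 2, align 2) → ends 12; total 12 bytes, alignment 4
n_entries at 0 (size 26, align 2) → ends 26
pad 2 to align 4 for offset
offset at 28 (size 4, align 4) → ends 32
signature at 32 (size 2, align 2) → ends 34
pad 2 to align 4 for inode
inode at 36 (size 4, align 4) → ends 40
reserved at 40 (size 1, align 1) → ends 41

40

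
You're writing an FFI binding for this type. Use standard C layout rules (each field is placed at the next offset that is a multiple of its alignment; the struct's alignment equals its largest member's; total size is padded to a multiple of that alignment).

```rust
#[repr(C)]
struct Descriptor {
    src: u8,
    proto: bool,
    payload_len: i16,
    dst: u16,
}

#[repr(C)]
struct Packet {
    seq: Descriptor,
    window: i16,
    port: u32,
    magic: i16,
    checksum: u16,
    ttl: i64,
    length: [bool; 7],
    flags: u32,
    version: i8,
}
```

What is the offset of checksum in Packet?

14

Descriptor: src at 0 (size 1, align 1) → ends 1; proto at 1 (size 1, align 1) → ends 2; payload_len at 2 (size 2, align 2) → ends 4; dst at 4 (size 2, align 2) → ends 6; total 6 bytes, alignment 2
seq at 0 (size 6, align 2) → ends 6
window at 6 (size 2, align 2) → ends 8
port at 8 (size 4, align 4) → ends 12
magic at 12 (size 2, align 2) → ends 14
checksum at 14 (size 2, align 2) → ends 16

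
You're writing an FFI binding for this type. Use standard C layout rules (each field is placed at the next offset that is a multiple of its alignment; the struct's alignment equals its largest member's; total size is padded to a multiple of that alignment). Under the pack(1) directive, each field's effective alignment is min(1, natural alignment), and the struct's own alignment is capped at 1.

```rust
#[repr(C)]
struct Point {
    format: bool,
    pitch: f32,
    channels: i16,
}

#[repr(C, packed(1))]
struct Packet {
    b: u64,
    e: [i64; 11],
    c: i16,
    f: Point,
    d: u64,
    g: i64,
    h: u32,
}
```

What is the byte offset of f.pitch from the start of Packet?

Point: @0: format [1B, align 1] → 1; +3 pad (align 4); @4: pitch [4B, align 4] → 8; @8: channels [2B, align 2] → 10; +2 tail pad (align 4); size 12, align 4
@0: b [8B, align 1] → 8
@8: e [88B, align 1] → 96
@96: c [2B, align 1] → 98
@98: f [12B, align 1] → 110
within Point: pitch at 4
98 + 4 = 102

102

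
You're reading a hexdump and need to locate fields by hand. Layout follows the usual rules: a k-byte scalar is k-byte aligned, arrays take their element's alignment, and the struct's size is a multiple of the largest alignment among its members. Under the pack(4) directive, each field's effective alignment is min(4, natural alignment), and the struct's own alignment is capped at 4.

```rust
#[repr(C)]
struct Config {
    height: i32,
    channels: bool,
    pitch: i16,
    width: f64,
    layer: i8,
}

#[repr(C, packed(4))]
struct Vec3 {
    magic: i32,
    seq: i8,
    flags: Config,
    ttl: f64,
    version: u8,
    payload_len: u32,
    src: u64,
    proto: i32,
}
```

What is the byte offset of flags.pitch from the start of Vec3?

Config: @0: height [4B, align 4] → 4; @4: channels [1B, align 1] → 5; +1 pad (align 2); @6: pitch [2B, align 2] → 8; @8: width [8B, align 8] → 16; @16: layer [1B, align 1] → 17; +7 tail pad (align 8); size 24, align 8
@0: magic [4B, align 4] → 4
@4: seq [1B, align 1] → 5
+3 pad (align 4)
@8: flags [24B, align 4] → 32
within Config: pitch at 6
8 + 6 = 14

14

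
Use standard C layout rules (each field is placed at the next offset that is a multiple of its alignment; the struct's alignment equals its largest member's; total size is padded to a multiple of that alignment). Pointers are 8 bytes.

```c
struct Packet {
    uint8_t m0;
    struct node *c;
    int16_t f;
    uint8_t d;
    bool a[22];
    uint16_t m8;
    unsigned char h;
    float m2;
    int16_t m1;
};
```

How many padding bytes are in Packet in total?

13

@0: m0 [1B, align 1] → 1
+7 pad (align 8)
@8: c [8B, align 8] → 16
@16: f [2B, align 2] → 18
@18: d [1B, align 1] → 19
@19: a [22B, align 1] → 41
+1 pad (align 2)
@42: m8 [2B, align 2] → 44
@44: h [1B, align 1] → 45
+3 pad (align 4)
@48: m2 [4B, align 4] → 52
@52: m1 [2B, align 2] → 54
+2 tail pad (align 8)
size 56, align 8
data bytes 43, size 56 → padding 13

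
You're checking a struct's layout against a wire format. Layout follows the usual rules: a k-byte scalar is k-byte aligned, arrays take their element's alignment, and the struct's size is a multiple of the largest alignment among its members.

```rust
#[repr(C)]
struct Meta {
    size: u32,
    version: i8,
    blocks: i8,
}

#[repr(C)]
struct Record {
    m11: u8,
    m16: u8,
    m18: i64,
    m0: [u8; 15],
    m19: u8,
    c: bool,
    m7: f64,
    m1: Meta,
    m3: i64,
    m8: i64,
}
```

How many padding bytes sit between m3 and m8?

0

Meta: size at 0 (size 4, align 4) → ends 4; version at 4 (size 1, align 1) → ends 5; blocks at 5 (size 1, align 1) → ends 6; tail pad 2 to reach multiple of 4; total 8 bytes, alignment 4
m11 at 0 (size 1, align 1) → ends 1
m16 at 1 (size 1, align 1) → ends 2
pad 6 to align 8 for m18
m18 at 8 (size 8, align 8) → ends 16
m0 at 16 (size 15, align 1) → ends 31
m19 at 31 (size 1, align 1) → ends 32
c at 32 (size 1, align 1) → ends 33
pad 7 to align 8 for m7
m7 at 40 (size 8, align 8) → ends 48
m1 at 48 (size 8, align 4) → ends 56
m3 at 56 (size 8, align 8) → ends 64
m8 at 64 (size 8, align 8) → ends 72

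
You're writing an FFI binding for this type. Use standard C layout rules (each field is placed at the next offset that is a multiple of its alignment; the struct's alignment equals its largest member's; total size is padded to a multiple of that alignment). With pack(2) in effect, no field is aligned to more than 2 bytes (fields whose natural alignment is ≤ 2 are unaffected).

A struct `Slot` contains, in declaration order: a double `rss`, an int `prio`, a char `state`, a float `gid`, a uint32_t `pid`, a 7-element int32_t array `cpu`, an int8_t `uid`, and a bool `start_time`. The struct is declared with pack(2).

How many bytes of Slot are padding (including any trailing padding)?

1

0..8  rss  (8B, 2-aligned)
8..12  prio  (4B, 2-aligned)
12..13  state  (1B, 1-aligned)
13..14  -- padding (1B)
14..18  gid  (4B, 2-aligned)
18..22  pid  (4B, 2-aligned)
22..50  cpu  (28B, 2-aligned)
50..51  uid  (1B, 1-aligned)
51..52  start_time  (1B, 1-aligned)
sizeof = 52, alignof = 2
data bytes 51, size 52 → padding 1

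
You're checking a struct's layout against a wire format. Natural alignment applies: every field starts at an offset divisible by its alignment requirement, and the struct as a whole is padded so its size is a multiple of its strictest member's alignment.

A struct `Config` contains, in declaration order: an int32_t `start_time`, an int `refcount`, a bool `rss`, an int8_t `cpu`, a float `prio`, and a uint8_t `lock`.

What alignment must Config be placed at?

member alignments: start_time=4, refcount=4, rss=1, cpu=1, prio=4, lock=1
max = 4

4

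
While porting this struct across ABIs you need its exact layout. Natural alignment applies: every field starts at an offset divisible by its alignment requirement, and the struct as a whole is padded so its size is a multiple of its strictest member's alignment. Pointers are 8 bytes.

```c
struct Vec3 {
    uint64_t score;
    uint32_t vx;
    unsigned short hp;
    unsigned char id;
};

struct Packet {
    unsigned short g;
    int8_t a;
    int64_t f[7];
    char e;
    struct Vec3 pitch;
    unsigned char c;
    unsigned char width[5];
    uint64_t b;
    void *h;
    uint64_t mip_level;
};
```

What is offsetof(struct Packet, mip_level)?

Vec3: @0: score [8B, align 8] → 8; @8: vx [4B, align 4] → 12; @12: hp [2B, align 2] → 14; @14: id [1B, align 1] → 15; +1 tail pad (align 8); size 16, align 8
@0: g [2B, align 2] → 2
@2: a [1B, align 1] → 3
+5 pad (align 8)
@8: f [56B, align 8] → 64
@64: e [1B, align 1] → 65
+7 pad (align 8)
@72: pitch [16B, align 8] → 88
@88: c [1B, align 1] → 89
@89: width [5B, align 1] → 94
+2 pad (align 8)
@96: b [8B, align 8] → 104
@104: h [8B, align 8] → 112
@112: mip_level [8B, align 8] → 120

112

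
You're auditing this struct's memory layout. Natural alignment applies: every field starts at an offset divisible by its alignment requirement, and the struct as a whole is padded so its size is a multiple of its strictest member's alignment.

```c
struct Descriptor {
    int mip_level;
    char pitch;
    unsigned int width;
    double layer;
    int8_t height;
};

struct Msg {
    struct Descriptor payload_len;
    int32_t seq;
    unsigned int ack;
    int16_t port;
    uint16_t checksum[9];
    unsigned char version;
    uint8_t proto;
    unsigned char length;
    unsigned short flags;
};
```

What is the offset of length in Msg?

Descriptor: mip_level at 0 (size 4, align 4) → ends 4; pitch at 4 (size 1, align 1) → ends 5; pad 3 to align 4 for width; width at 8 (size 4, align 4) → ends 12; pad 4 to align 8 for layer; layer at 16 (size 8, align 8) → ends 24; height at 24 (size 1, align 1) → ends 25; tail pad 7 to reach multiple of 8; total 32 bytes, alignment 8
payload_len at 0 (size 32, align 8) → ends 32
seq at 32 (size 4, align 4) → ends 36
ack at 36 (size 4, align 4) → ends 40
port at 40 (size 2, align 2) → ends 42
checksum at 42 (size 18, align 2) → ends 60
version at 60 (size 1, align 1) → ends 61
proto at 61 (size 1, align 1) → ends 62
length at 62 (size 1, align 1) → ends 63

62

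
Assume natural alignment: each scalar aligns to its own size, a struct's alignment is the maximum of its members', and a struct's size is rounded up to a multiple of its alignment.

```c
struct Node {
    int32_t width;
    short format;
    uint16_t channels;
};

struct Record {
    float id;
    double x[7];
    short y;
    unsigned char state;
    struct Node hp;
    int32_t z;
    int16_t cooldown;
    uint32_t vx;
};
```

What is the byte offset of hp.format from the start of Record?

Node: 0..4  width  (4B, 4-aligned); 4..6  format  (2B, 2-aligned); 6..8  channels  (2B, 2-aligned); sizeof = 8, alignof = 4
0..4  id  (4B, 4-aligned)
4..8  -- padding (4B)
8..64  x  (56B, 8-aligned)
64..66  y  (2B, 2-aligned)
66..67  state  (1B, 1-aligned)
67..68  -- padding (1B)
68..76  hp  (8B, 4-aligned)
within Node: format at 4
68 + 4 = 72

72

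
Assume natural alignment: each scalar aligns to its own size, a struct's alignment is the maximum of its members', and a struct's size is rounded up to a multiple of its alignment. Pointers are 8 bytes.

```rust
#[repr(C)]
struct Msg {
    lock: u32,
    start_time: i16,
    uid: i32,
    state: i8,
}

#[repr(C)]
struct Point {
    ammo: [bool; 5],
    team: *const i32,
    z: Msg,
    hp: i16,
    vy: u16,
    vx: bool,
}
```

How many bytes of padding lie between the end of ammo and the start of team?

Msg: 0..4  lock  (4B, 4-aligned); 4..6  start_time  (2B, 2-aligned); 6..8  -- padding (2B); 8..12  uid  (4B, 4-aligned); 12..13  state  (1B, 1-aligned); 13..16  -- tail padding (3B); sizeof = 16, alignof = 4
0..5  ammo  (5B, 1-aligned)
5..8  -- padding (3B)
8..16  team  (8B, 8-aligned)

3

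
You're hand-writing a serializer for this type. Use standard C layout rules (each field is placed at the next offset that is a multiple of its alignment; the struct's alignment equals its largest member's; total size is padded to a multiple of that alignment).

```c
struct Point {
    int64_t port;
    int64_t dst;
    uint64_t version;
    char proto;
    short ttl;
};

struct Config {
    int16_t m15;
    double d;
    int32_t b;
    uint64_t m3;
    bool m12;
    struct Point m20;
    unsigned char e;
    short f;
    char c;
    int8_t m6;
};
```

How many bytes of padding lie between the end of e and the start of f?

1

Point: @0: port [8B, align 8] → 8; @8: dst [8B, align 8] → 16; @16: version [8B, align 8] → 24; @24: proto [1B, align 1] → 25; +1 pad (align 2); @26: ttl [2B, align 2] → 28; +4 tail pad (align 8); size 32, align 8
@0: m15 [2B, align 2] → 2
+6 pad (align 8)
@8: d [8B, align 8] → 16
@16: b [4B, align 4] → 20
+4 pad (align 8)
@24: m3 [8B, align 8] → 32
@32: m12 [1B, align 1] → 33
+7 pad (align 8)
@40: m20 [32B, align 8] → 72
@72: e [1B, align 1] → 73
+1 pad (align 2)
@74: f [2B, align 2] → 76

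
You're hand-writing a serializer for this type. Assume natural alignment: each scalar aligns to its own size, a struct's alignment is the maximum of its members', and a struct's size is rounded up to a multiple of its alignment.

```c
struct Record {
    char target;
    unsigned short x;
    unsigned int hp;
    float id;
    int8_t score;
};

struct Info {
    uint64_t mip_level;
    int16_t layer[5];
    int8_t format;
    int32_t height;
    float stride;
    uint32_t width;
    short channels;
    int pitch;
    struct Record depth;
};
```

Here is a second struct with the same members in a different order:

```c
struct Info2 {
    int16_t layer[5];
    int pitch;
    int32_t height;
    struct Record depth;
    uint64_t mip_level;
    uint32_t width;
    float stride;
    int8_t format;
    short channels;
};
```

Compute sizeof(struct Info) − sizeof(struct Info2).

-8

Record: 0..1  target  (1B, 1-aligned); 1..2  -- padding (1B); 2..4  x  (2B, 2-aligned); 4..8  hp  (4B, 4-aligned); 8..12  id  (4B, 4-aligned); 12..13  score  (1B, 1-aligned); 13..16  -- tail padding (3B); sizeof = 16, alignof = 4
0..8  mip_level  (8B, 8-aligned)
8..18  layer  (10B, 2-aligned)
18..19  format  (1B, 1-aligned)
19..20  -- padding (1B)
20..24  height  (4B, 4-aligned)
24..28  stride  (4B, 4-aligned)
28..32  width  (4B, 4-aligned)
32..34  channels  (2B, 2-aligned)
34..36  -- padding (2B)
36..40  pitch  (4B, 4-aligned)
40..56  depth  (16B, 4-aligned)
sizeof = 56, alignof = 8
— Info2 —
0..10  layer  (10B, 2-aligned)
10..12  -- padding (2B)
12..16  pitch  (4B, 4-aligned)
16..20  height  (4B, 4-aligned)
20..36  depth  (16B, 4-aligned)
36..40  -- padding (4B)
40..48  mip_level  (8B, 8-aligned)
48..52  width  (4B, 4-aligned)
52..56  stride  (4B, 4-aligned)
56..57  format  (1B, 1-aligned)
57..58  -- padding (1B)
58..60  channels  (2B, 2-aligned)
60..64  -- tail padding (4B)
sizeof = 64, alignof = 8
56 − 64 = -8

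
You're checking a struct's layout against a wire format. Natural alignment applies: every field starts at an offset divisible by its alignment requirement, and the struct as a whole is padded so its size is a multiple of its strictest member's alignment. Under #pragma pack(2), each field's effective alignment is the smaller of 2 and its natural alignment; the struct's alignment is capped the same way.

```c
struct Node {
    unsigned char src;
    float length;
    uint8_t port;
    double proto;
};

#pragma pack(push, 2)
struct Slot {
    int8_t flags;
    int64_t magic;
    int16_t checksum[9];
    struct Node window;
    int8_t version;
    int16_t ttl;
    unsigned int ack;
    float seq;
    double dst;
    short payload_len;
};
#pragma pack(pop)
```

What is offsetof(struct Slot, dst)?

Node: @0: src [1B, align 1] → 1; +3 pad (align 4); @4: length [4B, align 4] → 8; @8: port [1B, align 1] → 9; +7 pad (align 8); @16: proto [8B, align 8] → 24; size 24, align 8
@0: flags [1B, align 1] → 1
+1 pad (align 2)
@2: magic [8B, align 2] → 10
@10: checksum [18B, align 2] → 28
@28: window [24B, align 2] → 52
@52: version [1B, align 1] → 53
+1 pad (align 2)
@54: ttl [2B, align 2] → 56
@56: ack [4B, align 2] → 60
@60: seq [4B, align 2] → 64
@64: dst [8B, align 2] → 72

64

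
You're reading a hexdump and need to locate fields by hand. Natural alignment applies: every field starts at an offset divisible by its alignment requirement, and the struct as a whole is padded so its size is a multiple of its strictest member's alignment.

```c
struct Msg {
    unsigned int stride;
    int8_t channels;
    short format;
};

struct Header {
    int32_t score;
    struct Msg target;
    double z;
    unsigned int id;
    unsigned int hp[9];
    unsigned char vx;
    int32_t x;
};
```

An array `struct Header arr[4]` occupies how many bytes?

Msg: stride at 0 (size 4, align 4) → ends 4; channels at 4 (size 1, align 1) → ends 5; pad 1 to align 2 for format; format at 6 (size 2, align 2) → ends 8; total 8 bytes, alignment 4
score at 0 (size 4, align 4) → ends 4
target at 4 (size 8, align 4) → ends 12
pad 4 to align 8 for z
z at 16 (size 8, align 8) → ends 24
id at 24 (size 4, align 4) → ends 28
hp at 28 (size 36, align 4) → ends 64
vx at 64 (size 1, align 1) → ends 65
pad 3 to align 4 for x
x at 68 (size 4, align 4) → ends 72
total 72 bytes, alignment 8
array of 4: 4 × 72 = 288

288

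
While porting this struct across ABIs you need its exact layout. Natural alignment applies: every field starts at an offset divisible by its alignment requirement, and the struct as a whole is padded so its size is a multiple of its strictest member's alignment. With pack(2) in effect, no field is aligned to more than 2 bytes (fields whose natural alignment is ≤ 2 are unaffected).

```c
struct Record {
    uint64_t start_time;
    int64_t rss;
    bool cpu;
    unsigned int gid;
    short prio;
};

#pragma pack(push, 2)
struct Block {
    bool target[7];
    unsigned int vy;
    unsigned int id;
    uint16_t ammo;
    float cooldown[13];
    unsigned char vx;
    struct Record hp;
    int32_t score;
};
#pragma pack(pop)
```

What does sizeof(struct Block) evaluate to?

Record: start_time at 0 (size 8, align 8) → ends 8; rss at 8 (size 8, align 8) → ends 16; cpu at 16 (size 1, align 1) → ends 17; pad 3 to align 4 for gid; gid at 20 (size 4, align 4) → ends 24; prio at 24 (size 2, align 2) → ends 26; tail pad 6 to reach multiple of 8; total 32 bytes, alignment 8
target at 0 (size 7, align 1) → ends 7
pad 1 to align 2 for vy
vy at 8 (size 4, align 2) → ends 12
id at 12 (size 4, align 2) → ends 16
ammo at 16 (size 2, align 2) → ends 18
cooldown at 18 (size 52, align 2) → ends 70
vx at 70 (size 1, align 1) → ends 71
pad 1 to align 2 for hp
hp at 72 (size 32, align 2) → ends 104
score at 104 (size 4, align 2) → ends 108
total 108 bytes, alignment 2

108 bytes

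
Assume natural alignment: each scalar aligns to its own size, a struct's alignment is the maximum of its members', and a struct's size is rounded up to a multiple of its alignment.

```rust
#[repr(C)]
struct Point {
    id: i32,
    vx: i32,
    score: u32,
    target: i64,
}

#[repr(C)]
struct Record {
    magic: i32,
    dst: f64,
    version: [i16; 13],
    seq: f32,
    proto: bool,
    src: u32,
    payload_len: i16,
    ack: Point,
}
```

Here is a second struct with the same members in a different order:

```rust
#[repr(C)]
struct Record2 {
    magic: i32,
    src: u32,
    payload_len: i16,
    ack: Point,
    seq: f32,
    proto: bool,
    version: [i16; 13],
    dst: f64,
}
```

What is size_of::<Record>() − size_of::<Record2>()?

8

Point: @0: id [4B, align 4] → 4; @4: vx [4B, align 4] → 8; @8: score [4B, align 4] → 12; +4 pad (align 8); @16: target [8B, align 8] → 24; size 24, align 8
@0: magic [4B, align 4] → 4
+4 pad (align 8)
@8: dst [8B, align 8] → 16
@16: version [26B, align 2] → 42
+2 pad (align 4)
@44: seq [4B, align 4] → 48
@48: proto [1B, align 1] → 49
+3 pad (align 4)
@52: src [4B, align 4] → 56
@56: payload_len [2B, align 2] → 58
+6 pad (align 8)
@64: ack [24B, align 8] → 88
size 88, align 8
— Record2 —
@0: magic [4B, align 4] → 4
@4: src [4B, align 4] → 8
@8: payload_len [2B, align 2] → 10
+6 pad (align 8)
@16: ack [24B, align 8] → 40
@40: seq [4B, align 4] → 44
@44: proto [1B, align 1] → 45
+1 pad (align 2)
@46: version [26B, align 2] → 72
@72: dst [8B, align 8] → 80
size 80, align 8
88 − 80 = 8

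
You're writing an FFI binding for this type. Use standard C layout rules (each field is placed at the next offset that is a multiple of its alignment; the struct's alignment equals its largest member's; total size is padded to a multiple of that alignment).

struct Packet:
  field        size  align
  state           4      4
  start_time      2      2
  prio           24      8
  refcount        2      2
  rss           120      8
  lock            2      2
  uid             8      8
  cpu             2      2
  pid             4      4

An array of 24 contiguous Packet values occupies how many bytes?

4416

@0: state [4B, align 4] → 4
@4: start_time [2B, align 2] → 6
+2 pad (align 8)
@8: prio [24B, align 8] → 32
@32: refcount [2B, align 2] → 34
+6 pad (align 8)
@40: rss [120B, align 8] → 160
@160: lock [2B, align 2] → 162
+6 pad (align 8)
@168: uid [8B, align 8] → 176
@176: cpu [2B, align 2] → 178
+2 pad (align 4)
@180: pid [4B, align 4] → 184
size 184, align 8
array of 24: 24 × 184 = 4416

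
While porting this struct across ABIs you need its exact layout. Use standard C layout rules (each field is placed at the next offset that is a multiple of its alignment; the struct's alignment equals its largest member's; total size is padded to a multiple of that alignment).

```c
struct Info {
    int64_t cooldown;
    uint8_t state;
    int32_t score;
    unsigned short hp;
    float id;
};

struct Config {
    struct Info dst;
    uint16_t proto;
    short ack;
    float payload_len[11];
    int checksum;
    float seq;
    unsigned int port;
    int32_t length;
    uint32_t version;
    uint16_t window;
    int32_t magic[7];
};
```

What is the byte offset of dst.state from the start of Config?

8

Info: 0..8  cooldown  (8B, 8-aligned); 8..9  state  (1B, 1-aligned); 9..12  -- padding (3B); 12..16  score  (4B, 4-aligned); 16..18  hp  (2B, 2-aligned); 18..20  -- padding (2B); 20..24  id  (4B, 4-aligned); sizeof = 24, alignof = 8
0..24  dst  (24B, 8-aligned)
within Info: state at 8
0 + 8 = 8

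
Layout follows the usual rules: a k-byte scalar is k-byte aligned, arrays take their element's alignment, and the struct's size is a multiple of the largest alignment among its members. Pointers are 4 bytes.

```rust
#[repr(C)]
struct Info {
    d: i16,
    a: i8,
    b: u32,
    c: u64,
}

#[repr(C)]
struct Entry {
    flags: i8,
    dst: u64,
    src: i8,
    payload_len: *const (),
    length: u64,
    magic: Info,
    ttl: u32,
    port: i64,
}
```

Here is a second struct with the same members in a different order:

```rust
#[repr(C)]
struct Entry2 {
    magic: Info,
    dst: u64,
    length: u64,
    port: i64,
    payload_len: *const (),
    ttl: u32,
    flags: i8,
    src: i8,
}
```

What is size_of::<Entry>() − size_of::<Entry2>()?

Info: d at 0 (size 2, align 2) → ends 2; a at 2 (size 1, align 1) → ends 3; pad 1 to align 4 for b; b at 4 (size 4, align 4) → ends 8; c at 8 (size 8, align 8) → ends 16; total 16 bytes, alignment 8
flags at 0 (size 1, align 1) → ends 1
pad 7 to align 8 for dst
dst at 8 (size 8, align 8) → ends 16
src at 16 (size 1, align 1) → ends 17
pad 3 to align 4 for payload_len
payload_len at 20 (size 4, align 4) → ends 24
length at 24 (size 8, align 8) → ends 32
magic at 32 (size 16, align 8) → ends 48
ttl at 48 (size 4, align 4) → ends 52
pad 4 to align 8 for port
port at 56 (size 8, align 8) → ends 64
total 64 bytes, alignment 8
— Entry2 —
magic at 0 (size 16, align 8) → ends 16
dst at 16 (size 8, align 8) → ends 24
length at 24 (size 8, align 8) → ends 32
port at 32 (size 8, align 8) → ends 40
payload_len at 40 (size 4, align 4) → ends 44
ttl at 44 (size 4, align 4) → ends 48
flags at 48 (size 1, align 1) → ends 49
src at 49 (size 1, align 1) → ends 50
tail pad 6 to reach multiple of 8
total 56 bytes, alignment 8
64 − 56 = 8

8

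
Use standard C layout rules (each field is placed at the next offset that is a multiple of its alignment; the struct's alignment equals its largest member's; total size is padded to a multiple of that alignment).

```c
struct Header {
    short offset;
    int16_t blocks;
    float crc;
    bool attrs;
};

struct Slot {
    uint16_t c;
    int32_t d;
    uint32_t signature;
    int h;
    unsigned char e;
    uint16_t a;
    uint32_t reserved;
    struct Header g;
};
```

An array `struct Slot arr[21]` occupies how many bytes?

Header: offset at 0 (size 2, align 2) → ends 2; blocks at 2 (size 2, align 2) → ends 4; crc at 4 (size 4, align 4) → ends 8; attrs at 8 (size 1, align 1) → ends 9; tail pad 3 to reach multiple of 4; total 12 bytes, alignment 4
c at 0 (size 2, align 2) → ends 2
pad 2 to align 4 for d
d at 4 (size 4, align 4) → ends 8
signature at 8 (size 4, align 4) → ends 12
h at 12 (size 4, align 4) → ends 16
e at 16 (size 1, align 1) → ends 17
pad 1 to align 2 for a
a at 18 (size 2, align 2) → ends 20
reserved at 20 (size 4, align 4) → ends 24
g at 24 (size 12, align 4) → ends 36
total 36 bytes, alignment 4
array of 21: 21 × 36 = 756

756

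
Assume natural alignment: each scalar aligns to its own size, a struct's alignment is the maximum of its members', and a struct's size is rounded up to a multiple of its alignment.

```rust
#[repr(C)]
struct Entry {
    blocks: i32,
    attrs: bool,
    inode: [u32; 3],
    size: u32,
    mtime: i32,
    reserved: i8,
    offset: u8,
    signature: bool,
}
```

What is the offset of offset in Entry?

0..4  blocks  (4B, 4-aligned)
4..5  attrs  (1B, 1-aligned)
5..8  -- padding (3B)
8..20  inode  (12B, 4-aligned)
20..24  size  (4B, 4-aligned)
24..28  mtime  (4B, 4-aligned)
28..29  reserved  (1B, 1-aligned)
29..30  offset  (1B, 1-aligned)

29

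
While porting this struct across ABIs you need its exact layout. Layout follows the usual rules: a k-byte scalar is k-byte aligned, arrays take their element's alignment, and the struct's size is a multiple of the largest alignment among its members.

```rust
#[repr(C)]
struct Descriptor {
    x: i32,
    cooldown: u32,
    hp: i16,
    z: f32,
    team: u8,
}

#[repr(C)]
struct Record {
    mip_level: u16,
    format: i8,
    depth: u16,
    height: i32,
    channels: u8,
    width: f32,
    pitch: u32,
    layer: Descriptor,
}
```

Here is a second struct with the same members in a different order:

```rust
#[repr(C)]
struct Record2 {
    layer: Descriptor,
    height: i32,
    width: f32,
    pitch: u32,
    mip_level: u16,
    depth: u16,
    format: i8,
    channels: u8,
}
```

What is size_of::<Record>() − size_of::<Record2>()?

4

Descriptor: @0: x [4B, align 4] → 4; @4: cooldown [4B, align 4] → 8; @8: hp [2B, align 2] → 10; +2 pad (align 4); @12: z [4B, align 4] → 16; @16: team [1B, align 1] → 17; +3 tail pad (align 4); size 20, align 4
@0: mip_level [2B, align 2] → 2
@2: format [1B, align 1] → 3
+1 pad (align 2)
@4: depth [2B, align 2] → 6
+2 pad (align 4)
@8: height [4B, align 4] → 12
@12: channels [1B, align 1] → 13
+3 pad (align 4)
@16: width [4B, align 4] → 20
@20: pitch [4B, align 4] → 24
@24: layer [20B, align 4] → 44
size 44, align 4
— Record2 —
@0: layer [20B, align 4] → 20
@20: height [4B, align 4] → 24
@24: width [4B, align 4] → 28
@28: pitch [4B, align 4] → 32
@32: mip_level [2B, align 2] → 34
@34: depth [2B, align 2] → 36
@36: format [1B, align 1] → 37
@37: channels [1B, align 1] → 38
+2 tail pad (align 4)
size 40, align 4
44 − 40 = 4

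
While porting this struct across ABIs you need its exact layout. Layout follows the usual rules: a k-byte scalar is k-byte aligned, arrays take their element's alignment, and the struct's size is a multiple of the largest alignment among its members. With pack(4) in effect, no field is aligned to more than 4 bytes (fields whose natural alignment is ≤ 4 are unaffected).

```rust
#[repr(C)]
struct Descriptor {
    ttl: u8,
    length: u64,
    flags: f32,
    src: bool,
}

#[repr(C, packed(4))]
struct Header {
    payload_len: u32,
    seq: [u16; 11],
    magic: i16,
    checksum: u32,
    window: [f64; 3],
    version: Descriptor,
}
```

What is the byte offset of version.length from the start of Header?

Descriptor: 0..1  ttl  (1B, 1-aligned); 1..8  -- padding (7B); 8..16  length  (8B, 8-aligned); 16..20  flags  (4B, 4-aligned); 20..21  src  (1B, 1-aligned); 21..24  -- tail padding (3B); sizeof = 24, alignof = 8
0..4  payload_len  (4B, 4-aligned)
4..26  seq  (22B, 2-aligned)
26..28  magic  (2B, 2-aligned)
28..32  checksum  (4B, 4-aligned)
32..56  window  (24B, 4-aligned)
56..80  version  (24B, 4-aligned)
within Descriptor: length at 8
56 + 8 = 64

64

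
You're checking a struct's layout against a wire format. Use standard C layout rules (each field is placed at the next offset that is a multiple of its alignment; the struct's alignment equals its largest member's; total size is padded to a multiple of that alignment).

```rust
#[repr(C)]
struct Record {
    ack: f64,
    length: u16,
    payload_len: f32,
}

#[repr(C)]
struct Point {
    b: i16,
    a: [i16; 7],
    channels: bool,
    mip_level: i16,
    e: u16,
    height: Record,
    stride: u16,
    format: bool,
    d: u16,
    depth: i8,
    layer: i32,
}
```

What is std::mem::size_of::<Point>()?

56

Record: @0: ack [8B, align 8] → 8; @8: length [2B, align 2] → 10; +2 pad (align 4); @12: payload_len [4B, align 4] → 16; size 16, align 8
@0: b [2B, align 2] → 2
@2: a [14B, align 2] → 16
@16: channels [1B, align 1] → 17
+1 pad (align 2)
@18: mip_level [2B, align 2] → 20
@20: e [2B, align 2] → 22
+2 pad (align 8)
@24: height [16B, align 8] → 40
@40: stride [2B, align 2] → 42
@42: format [1B, align 1] → 43
+1 pad (align 2)
@44: d [2B, align 2] → 46
@46: depth [1B, align 1] → 47
+1 pad (align 4)
@48: layer [4B, align 4] → 52
+4 tail pad (align 8)
size 56, align 8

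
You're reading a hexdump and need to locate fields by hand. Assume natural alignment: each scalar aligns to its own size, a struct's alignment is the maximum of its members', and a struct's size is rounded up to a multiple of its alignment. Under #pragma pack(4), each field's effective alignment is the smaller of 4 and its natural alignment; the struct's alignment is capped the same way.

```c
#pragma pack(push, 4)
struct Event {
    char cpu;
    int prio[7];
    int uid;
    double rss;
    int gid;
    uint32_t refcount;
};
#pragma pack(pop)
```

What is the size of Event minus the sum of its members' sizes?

@0: cpu [1B, align 1] → 1
+3 pad (align 4)
@4: prio [28B, align 4] → 32
@32: uid [4B, align 4] → 36
@36: rss [8B, align 4] → 44
@44: gid [4B, align 4] → 48
@48: refcount [4B, align 4] → 52
size 52, align 4
data bytes 49, size 52 → padding 3

3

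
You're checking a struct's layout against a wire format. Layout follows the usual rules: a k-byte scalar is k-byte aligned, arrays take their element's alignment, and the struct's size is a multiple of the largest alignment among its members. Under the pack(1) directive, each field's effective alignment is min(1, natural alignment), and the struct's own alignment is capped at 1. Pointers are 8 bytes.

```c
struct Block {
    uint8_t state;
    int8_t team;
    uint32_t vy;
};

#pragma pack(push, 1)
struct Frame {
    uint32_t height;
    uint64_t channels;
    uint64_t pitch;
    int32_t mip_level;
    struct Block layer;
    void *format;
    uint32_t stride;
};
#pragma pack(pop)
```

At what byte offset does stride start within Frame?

Block: 0..1  state  (1B, 1-aligned); 1..2  team  (1B, 1-aligned); 2..4  -- padding (2B); 4..8  vy  (4B, 4-aligned); sizeof = 8, alignof = 4
0..4  height  (4B, 1-aligned)
4..12  channels  (8B, 1-aligned)
12..20  pitch  (8B, 1-aligned)
20..24  mip_level  (4B, 1-aligned)
24..32  layer  (8B, 1-aligned)
32..40  format  (8B, 1-aligned)
40..44  stride  (4B, 1-aligned)

40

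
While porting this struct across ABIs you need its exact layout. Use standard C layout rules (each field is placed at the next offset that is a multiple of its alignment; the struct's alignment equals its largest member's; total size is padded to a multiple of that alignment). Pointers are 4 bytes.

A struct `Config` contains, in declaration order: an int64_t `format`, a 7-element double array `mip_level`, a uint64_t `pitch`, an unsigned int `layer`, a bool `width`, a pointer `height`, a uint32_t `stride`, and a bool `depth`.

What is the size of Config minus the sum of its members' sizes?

10

@0: format [8B, align 8] → 8
@8: mip_level [56B, align 8] → 64
@64: pitch [8B, align 8] → 72
@72: layer [4B, align 4] → 76
@76: width [1B, align 1] → 77
+3 pad (align 4)
@80: height [4B, align 4] → 84
@84: stride [4B, align 4] → 88
@88: depth [1B, align 1] → 89
+7 tail pad (align 8)
size 96, align 8
data bytes 86, size 96 → padding 10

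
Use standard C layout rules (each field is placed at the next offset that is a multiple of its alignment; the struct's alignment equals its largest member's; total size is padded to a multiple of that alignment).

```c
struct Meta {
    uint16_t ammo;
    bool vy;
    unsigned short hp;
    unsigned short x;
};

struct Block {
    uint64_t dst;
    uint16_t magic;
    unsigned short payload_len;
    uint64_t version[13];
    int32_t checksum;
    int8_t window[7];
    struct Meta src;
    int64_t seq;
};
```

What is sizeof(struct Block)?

152 bytes

Meta: @0: ammo [2B, align 2] → 2; @2: vy [1B, align 1] → 3; +1 pad (align 2); @4: hp [2B, align 2] → 6; @6: x [2B, align 2] → 8; size 8, align 2
@0: dst [8B, align 8] → 8
@8: magic [2B, align 2] → 10
@10: payload_len [2B, align 2] → 12
+4 pad (align 8)
@16: version [104B, align 8] → 120
@120: checksum [4B, align 4] → 124
@124: window [7B, align 1] → 131
+1 pad (align 2)
@132: src [8B, align 2] → 140
+4 pad (align 8)
@144: seq [8B, align 8] → 152
size 152, align 8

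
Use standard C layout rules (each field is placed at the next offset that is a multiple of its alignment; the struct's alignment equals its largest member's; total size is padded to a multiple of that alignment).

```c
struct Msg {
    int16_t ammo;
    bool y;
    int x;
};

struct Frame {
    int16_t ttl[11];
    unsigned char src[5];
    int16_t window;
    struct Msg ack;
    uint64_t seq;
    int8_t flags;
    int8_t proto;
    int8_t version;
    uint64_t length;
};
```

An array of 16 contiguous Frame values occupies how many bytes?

Msg: @0: ammo [2B, align 2] → 2; @2: y [1B, align 1] → 3; +1 pad (align 4); @4: x [4B, align 4] → 8; size 8, align 4
@0: ttl [22B, align 2] → 22
@22: src [5B, align 1] → 27
+1 pad (align 2)
@28: window [2B, align 2] → 30
+2 pad (align 4)
@32: ack [8B, align 4] → 40
@40: seq [8B, align 8] → 48
@48: flags [1B, align 1] → 49
@49: proto [1B, align 1] → 50
@50: version [1B, align 1] → 51
+5 pad (align 8)
@56: length [8B, align 8] → 64
size 64, align 8
array of 16: 16 × 64 = 1024

1024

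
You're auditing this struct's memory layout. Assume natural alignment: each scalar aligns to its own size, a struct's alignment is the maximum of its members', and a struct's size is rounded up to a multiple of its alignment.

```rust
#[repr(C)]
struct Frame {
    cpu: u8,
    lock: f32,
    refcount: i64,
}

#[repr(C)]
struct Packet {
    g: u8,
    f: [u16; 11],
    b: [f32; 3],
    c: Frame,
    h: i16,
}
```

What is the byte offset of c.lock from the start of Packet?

44

Frame: 0..1  cpu  (1B, 1-aligned); 1..4  -- padding (3B); 4..8  lock  (4B, 4-aligned); 8..16  refcount  (8B, 8-aligned); sizeof = 16, alignof = 8
0..1  g  (1B, 1-aligned)
1..2  -- padding (1B)
2..24  f  (22B, 2-aligned)
24..36  b  (12B, 4-aligned)
36..40  -- padding (4B)
40..56  c  (16B, 8-aligned)
within Frame: lock at 4
40 + 4 = 44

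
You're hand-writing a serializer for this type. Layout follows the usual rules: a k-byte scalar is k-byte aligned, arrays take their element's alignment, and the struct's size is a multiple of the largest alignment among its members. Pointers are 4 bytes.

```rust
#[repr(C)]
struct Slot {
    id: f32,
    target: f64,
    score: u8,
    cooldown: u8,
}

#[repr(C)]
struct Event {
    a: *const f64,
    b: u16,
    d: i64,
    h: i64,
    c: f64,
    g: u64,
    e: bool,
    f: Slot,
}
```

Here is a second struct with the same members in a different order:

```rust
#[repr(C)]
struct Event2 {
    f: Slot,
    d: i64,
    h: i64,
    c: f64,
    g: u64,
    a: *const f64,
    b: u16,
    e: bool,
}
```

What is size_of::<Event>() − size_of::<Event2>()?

8

Slot: 0..4  id  (4B, 4-aligned); 4..8  -- padding (4B); 8..16  target  (8B, 8-aligned); 16..17  score  (1B, 1-aligned); 17..18  cooldown  (1B, 1-aligned); 18..24  -- tail padding (6B); sizeof = 24, alignof = 8
0..4  a  (4B, 4-aligned)
4..6  b  (2B, 2-aligned)
6..8  -- padding (2B)
8..16  d  (8B, 8-aligned)
16..24  h  (8B, 8-aligned)
24..32  c  (8B, 8-aligned)
32..40  g  (8B, 8-aligned)
40..41  e  (1B, 1-aligned)
41..48  -- padding (7B)
48..72  f  (24B, 8-aligned)
sizeof = 72, alignof = 8
— Event2 —
0..24  f  (24B, 8-aligned)
24..32  d  (8B, 8-aligned)
32..40  h  (8B, 8-aligned)
40..48  c  (8B, 8-aligned)
48..56  g  (8B, 8-aligned)
56..60  a  (4B, 4-aligned)
60..62  b  (2B, 2-aligned)
62..63  e  (1B, 1-aligned)
63..64  -- tail padding (1B)
sizeof = 64, alignof = 8
72 − 64 = 8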